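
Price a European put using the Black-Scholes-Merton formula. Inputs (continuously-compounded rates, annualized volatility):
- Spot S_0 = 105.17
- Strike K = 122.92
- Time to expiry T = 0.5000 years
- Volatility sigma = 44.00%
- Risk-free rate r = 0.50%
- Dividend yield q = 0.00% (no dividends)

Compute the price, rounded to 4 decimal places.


Answer: Price = 24.4623

Derivation:
d1 = (ln(S/K) + (r - q + 0.5*sigma^2) * T) / (sigma * sqrt(T)) = -0.33766164
d2 = d1 - sigma * sqrt(T) = -0.64878863
exp(-rT) = 0.99750312; exp(-qT) = 1.00000000
P = K * exp(-rT) * N(-d2) - S_0 * exp(-qT) * N(-d1)
N(-d1) = 0.63219091; N(-d2) = 0.74176250
P = 122.9200 * 0.99750312 * 0.74176250 - 105.1700 * 1.00000000 * 0.63219091 = 24.4623


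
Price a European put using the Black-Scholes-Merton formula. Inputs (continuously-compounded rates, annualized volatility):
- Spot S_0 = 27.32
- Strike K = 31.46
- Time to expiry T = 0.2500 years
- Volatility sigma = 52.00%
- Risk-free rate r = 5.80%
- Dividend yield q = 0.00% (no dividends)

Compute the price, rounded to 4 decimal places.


d1 = (ln(S/K) + (r - q + 0.5*sigma^2) * T) / (sigma * sqrt(T)) = -0.35691486
d2 = d1 - sigma * sqrt(T) = -0.61691486
exp(-rT) = 0.98560462; exp(-qT) = 1.00000000
P = K * exp(-rT) * N(-d2) - S_0 * exp(-qT) * N(-d1)
N(-d1) = 0.63942223; N(-d2) = 0.73135456
P = 31.4600 * 0.98560462 * 0.73135456 - 27.3200 * 1.00000000 * 0.63942223 = 5.2082

Answer: Price = 5.2082


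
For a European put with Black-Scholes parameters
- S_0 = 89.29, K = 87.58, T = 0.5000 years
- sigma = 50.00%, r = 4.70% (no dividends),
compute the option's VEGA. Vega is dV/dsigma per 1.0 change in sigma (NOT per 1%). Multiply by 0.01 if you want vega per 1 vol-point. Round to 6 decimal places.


Answer: Vega = 24.094750

Derivation:
d1 = 0.2979375703; d2 = -0.0556158203
phi(d1) = 0.3816230525; exp(-qT) = 1.0000000000; exp(-rT) = 0.9767739747
Vega = S * exp(-qT) * phi(d1) * sqrt(T) = 89.2900 * 1.0000000000 * 0.3816230525 * 0.7071067812 = 24.094750


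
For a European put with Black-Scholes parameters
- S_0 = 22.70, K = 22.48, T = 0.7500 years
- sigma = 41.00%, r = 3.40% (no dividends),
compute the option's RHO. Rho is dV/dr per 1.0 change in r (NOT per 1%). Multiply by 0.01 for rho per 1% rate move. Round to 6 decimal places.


d1 = 0.2767800277; d2 = -0.0782903878
phi(d1) = 0.3839503141; exp(-qT) = 1.0000000000; exp(-rT) = 0.9748223790
N(-d2) = 0.5312014683
Rho = -K*T*exp(-rT)*N(-d2) = -22.4800 * 0.7500 * 0.9748223790 * 0.5312014683 = -8.730565

Answer: Rho = -8.730565


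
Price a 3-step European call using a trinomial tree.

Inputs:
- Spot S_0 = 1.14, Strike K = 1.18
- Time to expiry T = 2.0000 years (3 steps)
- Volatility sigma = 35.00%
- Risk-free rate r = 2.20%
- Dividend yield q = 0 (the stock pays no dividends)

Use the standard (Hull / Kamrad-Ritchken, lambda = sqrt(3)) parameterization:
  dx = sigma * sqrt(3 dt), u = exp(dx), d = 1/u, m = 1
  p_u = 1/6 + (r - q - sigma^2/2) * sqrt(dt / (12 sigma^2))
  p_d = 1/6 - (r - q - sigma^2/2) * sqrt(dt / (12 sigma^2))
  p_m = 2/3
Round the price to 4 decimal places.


dt = T/N = 0.666667; dx = sigma*sqrt(3*dt) = 0.494975
u = exp(dx) = 1.640457; d = 1/u = 0.609586
p_u = 0.140234, p_m = 0.666667, p_d = 0.193099
Discount per step: exp(-r*dt) = 0.985440
Stock lattice S(k, j) with j the centered position index:
  k=0: S(0,+0) = 1.1400
  k=1: S(1,-1) = 0.6949; S(1,+0) = 1.1400; S(1,+1) = 1.8701
  k=2: S(2,-2) = 0.4236; S(2,-1) = 0.6949; S(2,+0) = 1.1400; S(2,+1) = 1.8701; S(2,+2) = 3.0679
  k=3: S(3,-3) = 0.2582; S(3,-2) = 0.4236; S(3,-1) = 0.6949; S(3,+0) = 1.1400; S(3,+1) = 1.8701; S(3,+2) = 3.0679; S(3,+3) = 5.0327
Terminal payoffs V(N, j) = max(S_T - K, 0):
  V(3,-3) = 0.000000; V(3,-2) = 0.000000; V(3,-1) = 0.000000; V(3,+0) = 0.000000; V(3,+1) = 0.690121; V(3,+2) = 1.887852; V(3,+3) = 3.852679
Backward induction: V(k, j) = exp(-r*dt) * [p_u * V(k+1, j+1) + p_m * V(k+1, j) + p_d * V(k+1, j-1)]
  V(2,-2) = exp(-r*dt) * [p_u*0.000000 + p_m*0.000000 + p_d*0.000000] = 0.000000
  V(2,-1) = exp(-r*dt) * [p_u*0.000000 + p_m*0.000000 + p_d*0.000000] = 0.000000
  V(2,+0) = exp(-r*dt) * [p_u*0.690121 + p_m*0.000000 + p_d*0.000000] = 0.095370
  V(2,+1) = exp(-r*dt) * [p_u*1.887852 + p_m*0.690121 + p_d*0.000000] = 0.714269
  V(2,+2) = exp(-r*dt) * [p_u*3.852679 + p_m*1.887852 + p_d*0.690121] = 1.903977
  V(1,-1) = exp(-r*dt) * [p_u*0.095370 + p_m*0.000000 + p_d*0.000000] = 0.013179
  V(1,+0) = exp(-r*dt) * [p_u*0.714269 + p_m*0.095370 + p_d*0.000000] = 0.161361
  V(1,+1) = exp(-r*dt) * [p_u*1.903977 + p_m*0.714269 + p_d*0.095370] = 0.750510
  V(0,+0) = exp(-r*dt) * [p_u*0.750510 + p_m*0.161361 + p_d*0.013179] = 0.212230

Answer: Price = V(0,0) = 0.2122


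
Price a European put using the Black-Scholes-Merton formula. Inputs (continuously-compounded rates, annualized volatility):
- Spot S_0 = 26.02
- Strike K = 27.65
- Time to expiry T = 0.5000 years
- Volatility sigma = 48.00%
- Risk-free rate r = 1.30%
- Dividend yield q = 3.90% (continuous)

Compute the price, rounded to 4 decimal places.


Answer: Price = 4.6301

Derivation:
d1 = (ln(S/K) + (r - q + 0.5*sigma^2) * T) / (sigma * sqrt(T)) = -0.04761261
d2 = d1 - sigma * sqrt(T) = -0.38702386
exp(-rT) = 0.99352108; exp(-qT) = 0.98068890
P = K * exp(-rT) * N(-d2) - S_0 * exp(-qT) * N(-d1)
N(-d1) = 0.51898751; N(-d2) = 0.65063073
P = 27.6500 * 0.99352108 * 0.65063073 - 26.0200 * 0.98068890 * 0.51898751 = 4.6301


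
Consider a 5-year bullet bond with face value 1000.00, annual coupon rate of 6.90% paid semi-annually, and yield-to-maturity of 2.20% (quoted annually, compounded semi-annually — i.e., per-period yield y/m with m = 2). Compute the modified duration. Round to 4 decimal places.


Answer: Modified duration = 4.3415

Derivation:
Coupon per period c = face * coupon_rate / m = 34.500000
Periods per year m = 2; per-period yield y/m = 0.011000
Number of cashflows N = 10
Cashflows (t years, CF_t, discount factor 1/(1+y/m)^(m*t), PV):
  t = 0.5000: CF_t = 34.500000, DF = 0.989120, PV = 34.124629
  t = 1.0000: CF_t = 34.500000, DF = 0.978358, PV = 33.753342
  t = 1.5000: CF_t = 34.500000, DF = 0.967713, PV = 33.386095
  t = 2.0000: CF_t = 34.500000, DF = 0.957184, PV = 33.022844
  t = 2.5000: CF_t = 34.500000, DF = 0.946769, PV = 32.663545
  t = 3.0000: CF_t = 34.500000, DF = 0.936468, PV = 32.308155
  t = 3.5000: CF_t = 34.500000, DF = 0.926279, PV = 31.956632
  t = 4.0000: CF_t = 34.500000, DF = 0.916201, PV = 31.608934
  t = 4.5000: CF_t = 34.500000, DF = 0.906232, PV = 31.265019
  t = 5.0000: CF_t = 1034.500000, DF = 0.896372, PV = 927.297180
Price P = sum_t PV_t = 1221.386376
First compute Macaulay numerator sum_t t * PV_t:
  t * PV_t at t = 0.5000: 17.062315
  t * PV_t at t = 1.0000: 33.753342
  t * PV_t at t = 1.5000: 50.079143
  t * PV_t at t = 2.0000: 66.045688
  t * PV_t at t = 2.5000: 81.658862
  t * PV_t at t = 3.0000: 96.924466
  t * PV_t at t = 3.5000: 111.848213
  t * PV_t at t = 4.0000: 126.435736
  t * PV_t at t = 4.5000: 140.692585
  t * PV_t at t = 5.0000: 4636.485900
Macaulay duration D = 5360.986251 / 1221.386376 = 4.389263
Modified duration = D / (1 + y/m) = 4.389263 / (1 + 0.011000) = 4.341507


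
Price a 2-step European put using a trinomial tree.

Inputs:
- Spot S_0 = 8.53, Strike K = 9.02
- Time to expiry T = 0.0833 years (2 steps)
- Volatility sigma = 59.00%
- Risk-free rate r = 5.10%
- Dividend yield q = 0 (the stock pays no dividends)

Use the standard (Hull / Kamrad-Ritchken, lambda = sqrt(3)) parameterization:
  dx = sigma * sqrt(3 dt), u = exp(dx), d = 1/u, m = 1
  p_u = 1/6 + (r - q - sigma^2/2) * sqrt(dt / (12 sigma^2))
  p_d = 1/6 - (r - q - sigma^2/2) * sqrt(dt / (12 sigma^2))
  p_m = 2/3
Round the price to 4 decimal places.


dt = T/N = 0.041650; dx = sigma*sqrt(3*dt) = 0.208555
u = exp(dx) = 1.231896; d = 1/u = 0.811757
p_u = 0.154380, p_m = 0.666667, p_d = 0.178954
Discount per step: exp(-r*dt) = 0.997878
Stock lattice S(k, j) with j the centered position index:
  k=0: S(0,+0) = 8.5300
  k=1: S(1,-1) = 6.9243; S(1,+0) = 8.5300; S(1,+1) = 10.5081
  k=2: S(2,-2) = 5.6208; S(2,-1) = 6.9243; S(2,+0) = 8.5300; S(2,+1) = 10.5081; S(2,+2) = 12.9449
Terminal payoffs V(N, j) = max(K - S_T, 0):
  V(2,-2) = 3.399167; V(2,-1) = 2.095716; V(2,+0) = 0.490000; V(2,+1) = 0.000000; V(2,+2) = 0.000000
Backward induction: V(k, j) = exp(-r*dt) * [p_u * V(k+1, j+1) + p_m * V(k+1, j) + p_d * V(k+1, j-1)]
  V(1,-1) = exp(-r*dt) * [p_u*0.490000 + p_m*2.095716 + p_d*3.399167] = 2.076668
  V(1,+0) = exp(-r*dt) * [p_u*0.000000 + p_m*0.490000 + p_d*2.095716] = 0.700214
  V(1,+1) = exp(-r*dt) * [p_u*0.000000 + p_m*0.000000 + p_d*0.490000] = 0.087501
  V(0,+0) = exp(-r*dt) * [p_u*0.087501 + p_m*0.700214 + p_d*2.076668] = 0.850137

Answer: Price = V(0,0) = 0.8501


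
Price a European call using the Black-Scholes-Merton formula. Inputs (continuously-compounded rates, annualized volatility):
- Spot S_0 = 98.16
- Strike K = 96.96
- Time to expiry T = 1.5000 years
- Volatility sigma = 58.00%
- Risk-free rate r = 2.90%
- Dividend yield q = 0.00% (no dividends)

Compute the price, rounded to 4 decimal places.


Answer: Price = 29.2463

Derivation:
d1 = (ln(S/K) + (r - q + 0.5*sigma^2) * T) / (sigma * sqrt(T)) = 0.43372901
d2 = d1 - sigma * sqrt(T) = -0.27662302
exp(-rT) = 0.95743255; exp(-qT) = 1.00000000
C = S_0 * exp(-qT) * N(d1) - K * exp(-rT) * N(d2)
N(d1) = 0.66775738; N(d2) = 0.39103479
C = 98.1600 * 1.00000000 * 0.66775738 - 96.9600 * 0.95743255 * 0.39103479 = 29.2463


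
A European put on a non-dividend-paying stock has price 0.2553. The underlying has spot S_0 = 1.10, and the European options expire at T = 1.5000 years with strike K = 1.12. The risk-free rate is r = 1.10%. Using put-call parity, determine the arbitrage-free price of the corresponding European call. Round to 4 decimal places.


Put-call parity: C - P = S_0 * exp(-qT) - K * exp(-rT).
S_0 * exp(-qT) = 1.1000 * 1.00000000 = 1.10000000
K * exp(-rT) = 1.1200 * 0.98363538 = 1.10167162
C = P + S*exp(-qT) - K*exp(-rT)
C = 0.2553 + 1.10000000 - 1.10167162 = 0.2536

Answer: Call price = 0.2536


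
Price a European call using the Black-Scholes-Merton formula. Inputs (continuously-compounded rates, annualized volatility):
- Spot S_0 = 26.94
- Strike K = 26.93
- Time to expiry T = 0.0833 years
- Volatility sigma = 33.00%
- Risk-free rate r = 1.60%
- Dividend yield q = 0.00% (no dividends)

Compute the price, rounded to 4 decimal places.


Answer: Price = 1.0455

Derivation:
d1 = (ln(S/K) + (r - q + 0.5*sigma^2) * T) / (sigma * sqrt(T)) = 0.06551348
d2 = d1 - sigma * sqrt(T) = -0.02973026
exp(-rT) = 0.99866809; exp(-qT) = 1.00000000
C = S_0 * exp(-qT) * N(d1) - K * exp(-rT) * N(d2)
N(d1) = 0.52611741; N(d2) = 0.48814109
C = 26.9400 * 1.00000000 * 0.52611741 - 26.9300 * 0.99866809 * 0.48814109 = 1.0455


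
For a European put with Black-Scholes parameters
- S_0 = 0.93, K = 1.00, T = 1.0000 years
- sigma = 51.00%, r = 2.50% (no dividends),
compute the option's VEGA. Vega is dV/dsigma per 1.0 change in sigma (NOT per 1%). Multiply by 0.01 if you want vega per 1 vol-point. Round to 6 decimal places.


Answer: Vega = 0.366196

Derivation:
d1 = 0.1617241317; d2 = -0.3482758683
phi(d1) = 0.3937591384; exp(-qT) = 1.0000000000; exp(-rT) = 0.9753099120
Vega = S * exp(-qT) * phi(d1) * sqrt(T) = 0.9300 * 1.0000000000 * 0.3937591384 * 1.0000000000 = 0.366196


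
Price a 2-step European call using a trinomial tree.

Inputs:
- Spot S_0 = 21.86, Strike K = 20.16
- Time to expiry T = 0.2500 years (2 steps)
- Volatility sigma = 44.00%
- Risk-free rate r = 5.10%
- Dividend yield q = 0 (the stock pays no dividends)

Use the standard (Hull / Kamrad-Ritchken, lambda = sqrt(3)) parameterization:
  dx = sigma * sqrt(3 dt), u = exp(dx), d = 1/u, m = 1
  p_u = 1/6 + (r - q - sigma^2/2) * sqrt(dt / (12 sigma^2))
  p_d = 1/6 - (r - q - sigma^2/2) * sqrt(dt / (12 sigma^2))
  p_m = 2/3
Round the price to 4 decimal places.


dt = T/N = 0.125000; dx = sigma*sqrt(3*dt) = 0.269444
u = exp(dx) = 1.309236; d = 1/u = 0.763804
p_u = 0.156043, p_m = 0.666667, p_d = 0.177290
Discount per step: exp(-r*dt) = 0.993645
Stock lattice S(k, j) with j the centered position index:
  k=0: S(0,+0) = 21.8600
  k=1: S(1,-1) = 16.6968; S(1,+0) = 21.8600; S(1,+1) = 28.6199
  k=2: S(2,-2) = 12.7531; S(2,-1) = 16.6968; S(2,+0) = 21.8600; S(2,+1) = 28.6199; S(2,+2) = 37.4702
Terminal payoffs V(N, j) = max(S_T - K, 0):
  V(2,-2) = 0.000000; V(2,-1) = 0.000000; V(2,+0) = 1.700000; V(2,+1) = 8.459902; V(2,+2) = 17.310210
Backward induction: V(k, j) = exp(-r*dt) * [p_u * V(k+1, j+1) + p_m * V(k+1, j) + p_d * V(k+1, j-1)]
  V(1,-1) = exp(-r*dt) * [p_u*1.700000 + p_m*0.000000 + p_d*0.000000] = 0.263587
  V(1,+0) = exp(-r*dt) * [p_u*8.459902 + p_m*1.700000 + p_d*0.000000] = 2.437850
  V(1,+1) = exp(-r*dt) * [p_u*17.310210 + p_m*8.459902 + p_d*1.700000] = 8.587544
  V(0,+0) = exp(-r*dt) * [p_u*8.587544 + p_m*2.437850 + p_d*0.263587] = 2.992850

Answer: Price = V(0,0) = 2.9929


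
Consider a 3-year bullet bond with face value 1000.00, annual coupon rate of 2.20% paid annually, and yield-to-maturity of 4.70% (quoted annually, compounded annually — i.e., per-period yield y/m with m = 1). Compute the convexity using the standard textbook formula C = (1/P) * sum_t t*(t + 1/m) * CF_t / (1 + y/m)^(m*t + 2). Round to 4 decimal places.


Answer: Convexity = 10.6231

Derivation:
Coupon per period c = face * coupon_rate / m = 22.000000
Periods per year m = 1; per-period yield y/m = 0.047000
Number of cashflows N = 3
Cashflows (t years, CF_t, discount factor 1/(1+y/m)^(m*t), PV):
  t = 1.0000: CF_t = 22.000000, DF = 0.955110, PV = 21.012416
  t = 2.0000: CF_t = 22.000000, DF = 0.912235, PV = 20.069166
  t = 3.0000: CF_t = 1022.000000, DF = 0.871284, PV = 890.452691
Price P = sum_t PV_t = 931.534273
Convexity numerator sum_t t*(t + 1/m) * CF_t / (1+y/m)^(m*t + 2):
  t = 1.0000: term = 38.336515
  t = 2.0000: term = 109.846748
  t = 3.0000: term = 9747.623212
Convexity = (1/P) * sum = 9895.806475 / 931.534273 = 10.623127


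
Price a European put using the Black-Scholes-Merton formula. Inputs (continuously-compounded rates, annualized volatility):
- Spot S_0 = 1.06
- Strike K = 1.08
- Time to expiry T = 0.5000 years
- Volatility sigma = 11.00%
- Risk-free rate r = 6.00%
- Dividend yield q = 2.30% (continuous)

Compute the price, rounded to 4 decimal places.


d1 = (ln(S/K) + (r - q + 0.5*sigma^2) * T) / (sigma * sqrt(T)) = 0.03642072
d2 = d1 - sigma * sqrt(T) = -0.04136103
exp(-rT) = 0.97044553; exp(-qT) = 0.98856587
P = K * exp(-rT) * N(-d2) - S_0 * exp(-qT) * N(-d1)
N(-d1) = 0.48547345; N(-d2) = 0.51649596
P = 1.0800 * 0.97044553 * 0.51649596 - 1.0600 * 0.98856587 * 0.48547345 = 0.0326

Answer: Price = 0.0326


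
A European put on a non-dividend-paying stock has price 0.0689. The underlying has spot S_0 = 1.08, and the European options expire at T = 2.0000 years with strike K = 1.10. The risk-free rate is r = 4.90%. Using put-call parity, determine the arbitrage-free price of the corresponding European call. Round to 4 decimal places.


Answer: Call price = 0.1516

Derivation:
Put-call parity: C - P = S_0 * exp(-qT) - K * exp(-rT).
S_0 * exp(-qT) = 1.0800 * 1.00000000 = 1.08000000
K * exp(-rT) = 1.1000 * 0.90664890 = 0.99731379
C = P + S*exp(-qT) - K*exp(-rT)
C = 0.0689 + 1.08000000 - 0.99731379 = 0.1516


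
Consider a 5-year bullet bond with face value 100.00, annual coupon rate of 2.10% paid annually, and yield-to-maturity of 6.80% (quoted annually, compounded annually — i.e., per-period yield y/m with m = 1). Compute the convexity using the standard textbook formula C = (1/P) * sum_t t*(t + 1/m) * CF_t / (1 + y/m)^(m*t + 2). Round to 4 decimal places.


Answer: Convexity = 24.7093

Derivation:
Coupon per period c = face * coupon_rate / m = 2.100000
Periods per year m = 1; per-period yield y/m = 0.068000
Number of cashflows N = 5
Cashflows (t years, CF_t, discount factor 1/(1+y/m)^(m*t), PV):
  t = 1.0000: CF_t = 2.100000, DF = 0.936330, PV = 1.966292
  t = 2.0000: CF_t = 2.100000, DF = 0.876713, PV = 1.841098
  t = 3.0000: CF_t = 2.100000, DF = 0.820892, PV = 1.723874
  t = 4.0000: CF_t = 2.100000, DF = 0.768626, PV = 1.614114
  t = 5.0000: CF_t = 102.100000, DF = 0.719687, PV = 73.480056
Price P = sum_t PV_t = 80.625434
Convexity numerator sum_t t*(t + 1/m) * CF_t / (1+y/m)^(m*t + 2):
  t = 1.0000: term = 3.447748
  t = 2.0000: term = 9.684686
  t = 3.0000: term = 18.136116
  t = 4.0000: term = 28.302303
  t = 5.0000: term = 1932.627825
Convexity = (1/P) * sum = 1992.198677 / 80.625434 = 24.709308


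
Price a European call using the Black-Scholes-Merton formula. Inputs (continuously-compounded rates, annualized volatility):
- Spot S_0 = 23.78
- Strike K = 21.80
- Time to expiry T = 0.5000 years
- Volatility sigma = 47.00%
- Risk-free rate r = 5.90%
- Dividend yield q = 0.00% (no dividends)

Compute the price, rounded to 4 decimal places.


d1 = (ln(S/K) + (r - q + 0.5*sigma^2) * T) / (sigma * sqrt(T)) = 0.51651870
d2 = d1 - sigma * sqrt(T) = 0.18417851
exp(-rT) = 0.97093088; exp(-qT) = 1.00000000
C = S_0 * exp(-qT) * N(d1) - K * exp(-rT) * N(d2)
N(d1) = 0.69725391; N(d2) = 0.57306329
C = 23.7800 * 1.00000000 * 0.69725391 - 21.8000 * 0.97093088 * 0.57306329 = 4.4511

Answer: Price = 4.4511


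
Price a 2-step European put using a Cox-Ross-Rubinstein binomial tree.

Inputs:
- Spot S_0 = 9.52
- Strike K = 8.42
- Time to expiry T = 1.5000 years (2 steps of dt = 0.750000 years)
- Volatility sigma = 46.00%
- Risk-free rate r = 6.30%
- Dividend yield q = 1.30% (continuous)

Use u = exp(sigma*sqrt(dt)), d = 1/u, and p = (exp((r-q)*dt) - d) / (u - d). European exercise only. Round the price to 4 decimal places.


dt = T/N = 0.750000
u = exp(sigma*sqrt(dt)) = 1.489398; d = 1/u = 0.671412
p = (exp((r-q)*dt) - d) / (u - d) = 0.448418
Discount per step: exp(-r*dt) = 0.953849
Stock lattice S(k, i) with i counting down-moves:
  k=0: S(0,0) = 9.5200
  k=1: S(1,0) = 14.1791; S(1,1) = 6.3918
  k=2: S(2,0) = 21.1183; S(2,1) = 9.5200; S(2,2) = 4.2916
Terminal payoffs V(N, i) = max(K - S_T, 0):
  V(2,0) = 0.000000; V(2,1) = 0.000000; V(2,2) = 4.128435
Backward induction: V(k, i) = exp(-r*dt) * [p * V(k+1, i) + (1-p) * V(k+1, i+1)].
  V(1,0) = exp(-r*dt) * [p*0.000000 + (1-p)*0.000000] = 0.000000
  V(1,1) = exp(-r*dt) * [p*0.000000 + (1-p)*4.128435] = 2.172075
  V(0,0) = exp(-r*dt) * [p*0.000000 + (1-p)*2.172075] = 1.142784

Answer: Price = V(0,0) = 1.1428


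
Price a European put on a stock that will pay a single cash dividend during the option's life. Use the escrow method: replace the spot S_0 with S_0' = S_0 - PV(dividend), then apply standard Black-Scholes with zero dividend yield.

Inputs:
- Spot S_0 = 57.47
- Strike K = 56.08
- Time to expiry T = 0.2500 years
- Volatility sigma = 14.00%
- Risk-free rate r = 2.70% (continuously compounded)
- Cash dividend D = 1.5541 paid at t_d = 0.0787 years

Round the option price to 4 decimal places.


PV(D) = D * exp(-r * t_d) = 1.5541 * 0.99787736 = 1.55080120
S_0' = S_0 - PV(D) = 57.4700 - 1.55080120 = 55.91919880
d1 = (ln(S_0'/K) + (r + sigma^2/2)*T) / (sigma*sqrt(T)) = 0.09040754
d2 = d1 - sigma*sqrt(T) = 0.02040754
exp(-rT) = 0.99327273
N(-d1) = 0.46398168; N(-d2) = 0.49185914
P = K * exp(-rT) * N(-d2) - S_0' * N(-d1) = 56.0800 * 0.99327273 * 0.49185914 - 55.91919880 * 0.46398168 = 1.4524

Answer: Price = 1.4524


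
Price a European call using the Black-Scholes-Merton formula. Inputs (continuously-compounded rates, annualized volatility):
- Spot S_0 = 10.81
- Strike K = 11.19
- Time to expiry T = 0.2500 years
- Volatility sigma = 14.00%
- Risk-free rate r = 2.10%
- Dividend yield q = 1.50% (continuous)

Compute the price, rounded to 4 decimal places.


Answer: Price = 0.1582

Derivation:
d1 = (ln(S/K) + (r - q + 0.5*sigma^2) * T) / (sigma * sqrt(T)) = -0.43712701
d2 = d1 - sigma * sqrt(T) = -0.50712701
exp(-rT) = 0.99476376; exp(-qT) = 0.99625702
C = S_0 * exp(-qT) * N(d1) - K * exp(-rT) * N(d2)
N(d1) = 0.33100962; N(d2) = 0.30603285
C = 10.8100 * 0.99625702 * 0.33100962 - 11.1900 * 0.99476376 * 0.30603285 = 0.1582


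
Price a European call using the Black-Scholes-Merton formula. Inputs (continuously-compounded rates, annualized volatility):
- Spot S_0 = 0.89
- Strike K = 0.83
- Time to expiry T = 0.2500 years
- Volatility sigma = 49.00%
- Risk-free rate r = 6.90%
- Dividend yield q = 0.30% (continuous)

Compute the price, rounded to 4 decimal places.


d1 = (ln(S/K) + (r - q + 0.5*sigma^2) * T) / (sigma * sqrt(T)) = 0.47472760
d2 = d1 - sigma * sqrt(T) = 0.22972760
exp(-rT) = 0.98289793; exp(-qT) = 0.99925028
C = S_0 * exp(-qT) * N(d1) - K * exp(-rT) * N(d2)
N(d1) = 0.68250943; N(d2) = 0.59084828
C = 0.8900 * 0.99925028 * 0.68250943 - 0.8300 * 0.98289793 * 0.59084828 = 0.1250

Answer: Price = 0.1250


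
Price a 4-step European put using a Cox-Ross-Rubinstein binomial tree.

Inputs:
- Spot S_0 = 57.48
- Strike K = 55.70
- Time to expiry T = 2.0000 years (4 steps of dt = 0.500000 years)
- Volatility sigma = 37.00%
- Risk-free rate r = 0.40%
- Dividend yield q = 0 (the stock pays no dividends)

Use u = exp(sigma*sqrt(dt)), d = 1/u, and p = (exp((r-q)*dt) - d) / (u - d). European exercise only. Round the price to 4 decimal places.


Answer: Price = V(0,0) = 10.1564

Derivation:
dt = T/N = 0.500000
u = exp(sigma*sqrt(dt)) = 1.299045; d = 1/u = 0.769796
p = (exp((r-q)*dt) - d) / (u - d) = 0.438746
Discount per step: exp(-r*dt) = 0.998002
Stock lattice S(k, i) with i counting down-moves:
  k=0: S(0,0) = 57.4800
  k=1: S(1,0) = 74.6691; S(1,1) = 44.2479
  k=2: S(2,0) = 96.9986; S(2,1) = 57.4800; S(2,2) = 34.0619
  k=3: S(3,0) = 126.0055; S(3,1) = 74.6691; S(3,2) = 44.2479; S(3,3) = 26.2207
  k=4: S(4,0) = 163.6868; S(4,1) = 96.9986; S(4,2) = 57.4800; S(4,3) = 34.0619; S(4,4) = 20.1846
Terminal payoffs V(N, i) = max(K - S_T, 0):
  V(4,0) = 0.000000; V(4,1) = 0.000000; V(4,2) = 0.000000; V(4,3) = 21.638148; V(4,4) = 35.515418
Backward induction: V(k, i) = exp(-r*dt) * [p * V(k+1, i) + (1-p) * V(k+1, i+1)].
  V(3,0) = exp(-r*dt) * [p*0.000000 + (1-p)*0.000000] = 0.000000
  V(3,1) = exp(-r*dt) * [p*0.000000 + (1-p)*0.000000] = 0.000000
  V(3,2) = exp(-r*dt) * [p*0.000000 + (1-p)*21.638148] = 12.120235
  V(3,3) = exp(-r*dt) * [p*21.638148 + (1-p)*35.515418] = 29.368028
  V(2,0) = exp(-r*dt) * [p*0.000000 + (1-p)*0.000000] = 0.000000
  V(2,1) = exp(-r*dt) * [p*0.000000 + (1-p)*12.120235] = 6.788940
  V(2,2) = exp(-r*dt) * [p*12.120235 + (1-p)*29.368028] = 21.757072
  V(1,0) = exp(-r*dt) * [p*0.000000 + (1-p)*6.788940] = 3.802707
  V(1,1) = exp(-r*dt) * [p*6.788940 + (1-p)*21.757072] = 15.159516
  V(0,0) = exp(-r*dt) * [p*3.802707 + (1-p)*15.159516] = 10.156429


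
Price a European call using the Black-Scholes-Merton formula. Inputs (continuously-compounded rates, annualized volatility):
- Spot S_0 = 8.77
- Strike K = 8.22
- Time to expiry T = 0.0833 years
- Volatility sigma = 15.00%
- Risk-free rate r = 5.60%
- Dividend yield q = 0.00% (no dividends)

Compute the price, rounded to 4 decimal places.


Answer: Price = 0.5967

Derivation:
d1 = (ln(S/K) + (r - q + 0.5*sigma^2) * T) / (sigma * sqrt(T)) = 1.62541653
d2 = d1 - sigma * sqrt(T) = 1.58212392
exp(-rT) = 0.99534606; exp(-qT) = 1.00000000
C = S_0 * exp(-qT) * N(d1) - K * exp(-rT) * N(d2)
N(d1) = 0.94796308; N(d2) = 0.94318936
C = 8.7700 * 1.00000000 * 0.94796308 - 8.2200 * 0.99534606 * 0.94318936 = 0.5967


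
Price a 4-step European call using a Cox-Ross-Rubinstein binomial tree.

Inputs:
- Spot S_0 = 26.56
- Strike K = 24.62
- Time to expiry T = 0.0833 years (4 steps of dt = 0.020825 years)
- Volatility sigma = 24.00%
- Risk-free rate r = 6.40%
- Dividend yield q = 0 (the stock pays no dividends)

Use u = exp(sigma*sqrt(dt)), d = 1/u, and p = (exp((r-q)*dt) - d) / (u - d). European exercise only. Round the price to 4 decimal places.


dt = T/N = 0.020825
u = exp(sigma*sqrt(dt)) = 1.035241; d = 1/u = 0.965959
p = (exp((r-q)*dt) - d) / (u - d) = 0.510592
Discount per step: exp(-r*dt) = 0.998668
Stock lattice S(k, i) with i counting down-moves:
  k=0: S(0,0) = 26.5600
  k=1: S(1,0) = 27.4960; S(1,1) = 25.6559
  k=2: S(2,0) = 28.4650; S(2,1) = 26.5600; S(2,2) = 24.7825
  k=3: S(3,0) = 29.4681; S(3,1) = 27.4960; S(3,2) = 25.6559; S(3,3) = 23.9389
  k=4: S(4,0) = 30.5066; S(4,1) = 28.4650; S(4,2) = 26.5600; S(4,3) = 24.7825; S(4,4) = 23.1240
Terminal payoffs V(N, i) = max(S_T - K, 0):
  V(4,0) = 5.886588; V(4,1) = 3.844978; V(4,2) = 1.940000; V(4,3) = 0.162510; V(4,4) = 0.000000
Backward induction: V(k, i) = exp(-r*dt) * [p * V(k+1, i) + (1-p) * V(k+1, i+1)].
  V(3,0) = exp(-r*dt) * [p*5.886588 + (1-p)*3.844978] = 4.880899
  V(3,1) = exp(-r*dt) * [p*3.844978 + (1-p)*1.940000] = 2.908788
  V(3,2) = exp(-r*dt) * [p*1.940000 + (1-p)*0.162510] = 1.068658
  V(3,3) = exp(-r*dt) * [p*0.162510 + (1-p)*0.000000] = 0.082866
  V(2,0) = exp(-r*dt) * [p*4.880899 + (1-p)*2.908788] = 3.910518
  V(2,1) = exp(-r*dt) * [p*2.908788 + (1-p)*1.068658] = 2.005540
  V(2,2) = exp(-r*dt) * [p*1.068658 + (1-p)*0.082866] = 0.585423
  V(1,0) = exp(-r*dt) * [p*3.910518 + (1-p)*2.005540] = 2.974241
  V(1,1) = exp(-r*dt) * [p*2.005540 + (1-p)*0.585423] = 1.308778
  V(0,0) = exp(-r*dt) * [p*2.974241 + (1-p)*1.308778] = 2.156275

Answer: Price = V(0,0) = 2.1563


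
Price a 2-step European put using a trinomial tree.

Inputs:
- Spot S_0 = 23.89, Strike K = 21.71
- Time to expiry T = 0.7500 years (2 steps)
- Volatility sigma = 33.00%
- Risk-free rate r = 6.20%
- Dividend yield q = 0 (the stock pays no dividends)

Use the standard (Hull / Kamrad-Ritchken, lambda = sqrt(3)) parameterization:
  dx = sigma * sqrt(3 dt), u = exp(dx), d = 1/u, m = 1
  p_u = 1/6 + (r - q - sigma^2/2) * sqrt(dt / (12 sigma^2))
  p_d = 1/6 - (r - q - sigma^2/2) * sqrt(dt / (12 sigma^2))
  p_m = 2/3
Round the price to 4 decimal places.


dt = T/N = 0.375000; dx = sigma*sqrt(3*dt) = 0.350018
u = exp(dx) = 1.419093; d = 1/u = 0.704676
p_u = 0.170711, p_m = 0.666667, p_d = 0.162622
Discount per step: exp(-r*dt) = 0.977018
Stock lattice S(k, j) with j the centered position index:
  k=0: S(0,+0) = 23.8900
  k=1: S(1,-1) = 16.8347; S(1,+0) = 23.8900; S(1,+1) = 33.9021
  k=2: S(2,-2) = 11.8630; S(2,-1) = 16.8347; S(2,+0) = 23.8900; S(2,+1) = 33.9021; S(2,+2) = 48.1103
Terminal payoffs V(N, j) = max(K - S_T, 0):
  V(2,-2) = 9.847001; V(2,-1) = 4.875302; V(2,+0) = 0.000000; V(2,+1) = 0.000000; V(2,+2) = 0.000000
Backward induction: V(k, j) = exp(-r*dt) * [p_u * V(k+1, j+1) + p_m * V(k+1, j) + p_d * V(k+1, j-1)]
  V(1,-1) = exp(-r*dt) * [p_u*0.000000 + p_m*4.875302 + p_d*9.847001] = 4.740045
  V(1,+0) = exp(-r*dt) * [p_u*0.000000 + p_m*0.000000 + p_d*4.875302] = 0.774612
  V(1,+1) = exp(-r*dt) * [p_u*0.000000 + p_m*0.000000 + p_d*0.000000] = 0.000000
  V(0,+0) = exp(-r*dt) * [p_u*0.000000 + p_m*0.774612 + p_d*4.740045] = 1.257661

Answer: Price = V(0,0) = 1.2577


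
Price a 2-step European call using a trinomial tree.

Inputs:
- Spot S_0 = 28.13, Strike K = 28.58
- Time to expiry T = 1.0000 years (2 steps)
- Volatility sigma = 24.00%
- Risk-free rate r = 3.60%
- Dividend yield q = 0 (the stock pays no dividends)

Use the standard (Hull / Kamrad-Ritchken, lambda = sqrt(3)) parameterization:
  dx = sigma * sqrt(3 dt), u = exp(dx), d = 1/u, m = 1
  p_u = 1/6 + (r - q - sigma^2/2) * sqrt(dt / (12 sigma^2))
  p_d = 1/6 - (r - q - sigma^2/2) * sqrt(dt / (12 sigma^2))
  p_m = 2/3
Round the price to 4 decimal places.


dt = T/N = 0.500000; dx = sigma*sqrt(3*dt) = 0.293939
u = exp(dx) = 1.341702; d = 1/u = 0.745322
p_u = 0.172790, p_m = 0.666667, p_d = 0.160543
Discount per step: exp(-r*dt) = 0.982161
Stock lattice S(k, j) with j the centered position index:
  k=0: S(0,+0) = 28.1300
  k=1: S(1,-1) = 20.9659; S(1,+0) = 28.1300; S(1,+1) = 37.7421
  k=2: S(2,-2) = 15.6264; S(2,-1) = 20.9659; S(2,+0) = 28.1300; S(2,+1) = 37.7421; S(2,+2) = 50.6386
Terminal payoffs V(N, j) = max(S_T - K, 0):
  V(2,-2) = 0.000000; V(2,-1) = 0.000000; V(2,+0) = 0.000000; V(2,+1) = 9.162070; V(2,+2) = 22.058601
Backward induction: V(k, j) = exp(-r*dt) * [p_u * V(k+1, j+1) + p_m * V(k+1, j) + p_d * V(k+1, j-1)]
  V(1,-1) = exp(-r*dt) * [p_u*0.000000 + p_m*0.000000 + p_d*0.000000] = 0.000000
  V(1,+0) = exp(-r*dt) * [p_u*9.162070 + p_m*0.000000 + p_d*0.000000] = 1.554877
  V(1,+1) = exp(-r*dt) * [p_u*22.058601 + p_m*9.162070 + p_d*0.000000] = 9.742606
  V(0,+0) = exp(-r*dt) * [p_u*9.742606 + p_m*1.554877 + p_d*0.000000] = 2.671491

Answer: Price = V(0,0) = 2.6715


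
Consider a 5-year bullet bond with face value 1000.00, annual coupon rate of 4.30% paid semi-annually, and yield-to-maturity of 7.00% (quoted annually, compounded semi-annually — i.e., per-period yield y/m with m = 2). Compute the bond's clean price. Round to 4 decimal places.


Answer: Price = 887.7258

Derivation:
Coupon per period c = face * coupon_rate / m = 21.500000
Periods per year m = 2; per-period yield y/m = 0.035000
Number of cashflows N = 10
Cashflows (t years, CF_t, discount factor 1/(1+y/m)^(m*t), PV):
  t = 0.5000: CF_t = 21.500000, DF = 0.966184, PV = 20.772947
  t = 1.0000: CF_t = 21.500000, DF = 0.933511, PV = 20.070480
  t = 1.5000: CF_t = 21.500000, DF = 0.901943, PV = 19.391768
  t = 2.0000: CF_t = 21.500000, DF = 0.871442, PV = 18.736008
  t = 2.5000: CF_t = 21.500000, DF = 0.841973, PV = 18.102423
  t = 3.0000: CF_t = 21.500000, DF = 0.813501, PV = 17.490264
  t = 3.5000: CF_t = 21.500000, DF = 0.785991, PV = 16.898806
  t = 4.0000: CF_t = 21.500000, DF = 0.759412, PV = 16.327348
  t = 4.5000: CF_t = 21.500000, DF = 0.733731, PV = 15.775216
  t = 5.0000: CF_t = 1021.500000, DF = 0.708919, PV = 724.160568
Price P = sum_t PV_t = 887.725828


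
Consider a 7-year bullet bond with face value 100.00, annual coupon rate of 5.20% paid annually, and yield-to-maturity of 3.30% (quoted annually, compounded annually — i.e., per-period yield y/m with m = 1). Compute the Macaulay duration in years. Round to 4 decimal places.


Answer: Macaulay duration = 6.1025 years

Derivation:
Coupon per period c = face * coupon_rate / m = 5.200000
Periods per year m = 1; per-period yield y/m = 0.033000
Number of cashflows N = 7
Cashflows (t years, CF_t, discount factor 1/(1+y/m)^(m*t), PV):
  t = 1.0000: CF_t = 5.200000, DF = 0.968054, PV = 5.033882
  t = 2.0000: CF_t = 5.200000, DF = 0.937129, PV = 4.873071
  t = 3.0000: CF_t = 5.200000, DF = 0.907192, PV = 4.717396
  t = 4.0000: CF_t = 5.200000, DF = 0.878211, PV = 4.566696
  t = 5.0000: CF_t = 5.200000, DF = 0.850156, PV = 4.420809
  t = 6.0000: CF_t = 5.200000, DF = 0.822997, PV = 4.279583
  t = 7.0000: CF_t = 105.200000, DF = 0.796705, PV = 83.813406
Price P = sum_t PV_t = 111.704842
Macaulay numerator sum_t t * PV_t:
  t * PV_t at t = 1.0000: 5.033882
  t * PV_t at t = 2.0000: 9.746141
  t * PV_t at t = 3.0000: 14.152189
  t * PV_t at t = 4.0000: 18.266782
  t * PV_t at t = 5.0000: 22.104044
  t * PV_t at t = 6.0000: 25.677496
  t * PV_t at t = 7.0000: 586.693841
Macaulay duration D = (sum_t t * PV_t) / P = 681.674376 / 111.704842 = 6.102460


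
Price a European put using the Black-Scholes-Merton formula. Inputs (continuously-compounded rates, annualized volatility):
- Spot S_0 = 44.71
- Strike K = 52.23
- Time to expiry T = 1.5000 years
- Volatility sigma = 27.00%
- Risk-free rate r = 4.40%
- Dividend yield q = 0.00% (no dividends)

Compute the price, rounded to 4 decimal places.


Answer: Price = 8.4596

Derivation:
d1 = (ln(S/K) + (r - q + 0.5*sigma^2) * T) / (sigma * sqrt(T)) = -0.10519153
d2 = d1 - sigma * sqrt(T) = -0.43587264
exp(-rT) = 0.93613086; exp(-qT) = 1.00000000
P = K * exp(-rT) * N(-d2) - S_0 * exp(-qT) * N(-d1)
N(-d1) = 0.54188808; N(-d2) = 0.66853543
P = 52.2300 * 0.93613086 * 0.66853543 - 44.7100 * 1.00000000 * 0.54188808 = 8.4596


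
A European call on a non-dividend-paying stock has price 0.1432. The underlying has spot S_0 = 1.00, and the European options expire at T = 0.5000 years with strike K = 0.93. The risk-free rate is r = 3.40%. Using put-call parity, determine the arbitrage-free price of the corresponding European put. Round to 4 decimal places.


Put-call parity: C - P = S_0 * exp(-qT) - K * exp(-rT).
S_0 * exp(-qT) = 1.0000 * 1.00000000 = 1.00000000
K * exp(-rT) = 0.9300 * 0.98314368 = 0.91432363
P = C - S*exp(-qT) + K*exp(-rT)
P = 0.1432 - 1.00000000 + 0.91432363 = 0.0575

Answer: Put price = 0.0575


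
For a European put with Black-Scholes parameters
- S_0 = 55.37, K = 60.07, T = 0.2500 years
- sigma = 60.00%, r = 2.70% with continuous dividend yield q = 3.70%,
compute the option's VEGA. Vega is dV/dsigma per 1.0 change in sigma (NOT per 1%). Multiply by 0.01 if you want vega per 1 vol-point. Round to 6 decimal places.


Answer: Vega = 10.851074

Derivation:
d1 = -0.1299087268; d2 = -0.4299087268
phi(d1) = 0.3955901130; exp(-qT) = 0.9907926496; exp(-rT) = 0.9932727301
Vega = S * exp(-qT) * phi(d1) * sqrt(T) = 55.3700 * 0.9907926496 * 0.3955901130 * 0.5000000000 = 10.851074


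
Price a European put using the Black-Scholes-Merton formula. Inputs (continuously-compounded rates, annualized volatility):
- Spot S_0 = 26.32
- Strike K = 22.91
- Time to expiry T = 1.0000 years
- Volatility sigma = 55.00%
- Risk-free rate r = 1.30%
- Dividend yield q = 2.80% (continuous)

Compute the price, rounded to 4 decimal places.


d1 = (ln(S/K) + (r - q + 0.5*sigma^2) * T) / (sigma * sqrt(T)) = 0.50001020
d2 = d1 - sigma * sqrt(T) = -0.04998980
exp(-rT) = 0.98708414; exp(-qT) = 0.97238837
P = K * exp(-rT) * N(-d2) - S_0 * exp(-qT) * N(-d1)
N(-d1) = 0.30853395; N(-d2) = 0.51993474
P = 22.9100 * 0.98708414 * 0.51993474 - 26.3200 * 0.97238837 * 0.30853395 = 3.8615

Answer: Price = 3.8615


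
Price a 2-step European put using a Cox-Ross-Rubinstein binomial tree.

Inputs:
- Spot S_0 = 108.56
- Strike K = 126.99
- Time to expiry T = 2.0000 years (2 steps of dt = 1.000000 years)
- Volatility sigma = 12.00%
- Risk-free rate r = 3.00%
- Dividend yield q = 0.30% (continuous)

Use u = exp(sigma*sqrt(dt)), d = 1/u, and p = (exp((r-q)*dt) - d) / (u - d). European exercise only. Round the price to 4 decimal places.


Answer: Price = V(0,0) = 15.2201

Derivation:
dt = T/N = 1.000000
u = exp(sigma*sqrt(dt)) = 1.127497; d = 1/u = 0.886920
p = (exp((r-q)*dt) - d) / (u - d) = 0.583795
Discount per step: exp(-r*dt) = 0.970446
Stock lattice S(k, i) with i counting down-moves:
  k=0: S(0,0) = 108.5600
  k=1: S(1,0) = 122.4011; S(1,1) = 96.2841
  k=2: S(2,0) = 138.0068; S(2,1) = 108.5600; S(2,2) = 85.3963
Terminal payoffs V(N, i) = max(K - S_T, 0):
  V(2,0) = 0.000000; V(2,1) = 18.430000; V(2,2) = 41.593679
Backward induction: V(k, i) = exp(-r*dt) * [p * V(k+1, i) + (1-p) * V(k+1, i+1)].
  V(1,0) = exp(-r*dt) * [p*0.000000 + (1-p)*18.430000] = 7.443952
  V(1,1) = exp(-r*dt) * [p*18.430000 + (1-p)*41.593679] = 27.241215
  V(0,0) = exp(-r*dt) * [p*7.443952 + (1-p)*27.241215] = 15.220144


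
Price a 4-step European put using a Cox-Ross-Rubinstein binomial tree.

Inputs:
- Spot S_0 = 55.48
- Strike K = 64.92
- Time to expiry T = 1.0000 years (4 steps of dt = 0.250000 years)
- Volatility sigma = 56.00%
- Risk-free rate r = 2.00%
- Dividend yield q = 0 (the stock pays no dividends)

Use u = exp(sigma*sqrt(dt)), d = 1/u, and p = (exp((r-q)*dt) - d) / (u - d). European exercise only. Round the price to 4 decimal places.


dt = T/N = 0.250000
u = exp(sigma*sqrt(dt)) = 1.323130; d = 1/u = 0.755784
p = (exp((r-q)*dt) - d) / (u - d) = 0.439289
Discount per step: exp(-r*dt) = 0.995012
Stock lattice S(k, i) with i counting down-moves:
  k=0: S(0,0) = 55.4800
  k=1: S(1,0) = 73.4072; S(1,1) = 41.9309
  k=2: S(2,0) = 97.1273; S(2,1) = 55.4800; S(2,2) = 31.6907
  k=3: S(3,0) = 128.5120; S(3,1) = 73.4072; S(3,2) = 41.9309; S(3,3) = 23.9513
  k=4: S(4,0) = 170.0381; S(4,1) = 97.1273; S(4,2) = 55.4800; S(4,3) = 31.6907; S(4,4) = 18.1020
Terminal payoffs V(N, i) = max(K - S_T, 0):
  V(4,0) = 0.000000; V(4,1) = 0.000000; V(4,2) = 9.440000; V(4,3) = 33.229321; V(4,4) = 46.817997
Backward induction: V(k, i) = exp(-r*dt) * [p * V(k+1, i) + (1-p) * V(k+1, i+1)].
  V(3,0) = exp(-r*dt) * [p*0.000000 + (1-p)*0.000000] = 0.000000
  V(3,1) = exp(-r*dt) * [p*0.000000 + (1-p)*9.440000] = 5.266714
  V(3,2) = exp(-r*dt) * [p*9.440000 + (1-p)*33.229321] = 22.665328
  V(3,3) = exp(-r*dt) * [p*33.229321 + (1-p)*46.817997] = 40.644910
  V(2,0) = exp(-r*dt) * [p*0.000000 + (1-p)*5.266714] = 2.938377
  V(2,1) = exp(-r*dt) * [p*5.266714 + (1-p)*22.665328] = 14.947388
  V(2,2) = exp(-r*dt) * [p*22.665328 + (1-p)*40.644910] = 32.583356
  V(1,0) = exp(-r*dt) * [p*2.938377 + (1-p)*14.947388] = 9.623725
  V(1,1) = exp(-r*dt) * [p*14.947388 + (1-p)*32.583356] = 24.712202
  V(0,0) = exp(-r*dt) * [p*9.623725 + (1-p)*24.712202] = 17.993808

Answer: Price = V(0,0) = 17.9938


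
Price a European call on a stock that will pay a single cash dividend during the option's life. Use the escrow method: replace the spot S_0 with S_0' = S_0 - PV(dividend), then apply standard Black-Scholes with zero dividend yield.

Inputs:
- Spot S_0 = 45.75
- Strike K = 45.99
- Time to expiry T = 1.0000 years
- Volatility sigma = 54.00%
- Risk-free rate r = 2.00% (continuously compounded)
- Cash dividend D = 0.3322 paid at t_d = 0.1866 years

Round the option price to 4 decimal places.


PV(D) = D * exp(-r * t_d) = 0.3322 * 0.99627496 = 0.33096254
S_0' = S_0 - PV(D) = 45.7500 - 0.33096254 = 45.41903746
d1 = (ln(S_0'/K) + (r + sigma^2/2)*T) / (sigma*sqrt(T)) = 0.28390252
d2 = d1 - sigma*sqrt(T) = -0.25609748
exp(-rT) = 0.98019867
N(d1) = 0.61175746; N(d2) = 0.39893779
C = S_0' * N(d1) - K * exp(-rT) * N(d2) = 45.41903746 * 0.61175746 - 45.9900 * 0.98019867 * 0.39893779 = 9.8016

Answer: Price = 9.8016


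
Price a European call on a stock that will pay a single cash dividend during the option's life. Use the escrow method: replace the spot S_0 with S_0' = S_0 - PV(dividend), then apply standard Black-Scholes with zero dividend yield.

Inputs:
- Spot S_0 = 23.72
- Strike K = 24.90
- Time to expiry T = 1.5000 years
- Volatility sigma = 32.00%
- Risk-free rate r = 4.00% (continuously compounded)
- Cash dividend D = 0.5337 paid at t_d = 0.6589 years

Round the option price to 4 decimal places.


PV(D) = D * exp(-r * t_d) = 0.5337 * 0.97398829 = 0.51981755
S_0' = S_0 - PV(D) = 23.7200 - 0.51981755 = 23.20018245
d1 = (ln(S_0'/K) + (r + sigma^2/2)*T) / (sigma*sqrt(T)) = 0.16863803
d2 = d1 - sigma*sqrt(T) = -0.22328033
exp(-rT) = 0.94176453
N(d1) = 0.56695932; N(d2) = 0.41165867
C = S_0' * N(d1) - K * exp(-rT) * N(d2) = 23.20018245 * 0.56695932 - 24.9000 * 0.94176453 * 0.41165867 = 3.5002

Answer: Price = 3.5002


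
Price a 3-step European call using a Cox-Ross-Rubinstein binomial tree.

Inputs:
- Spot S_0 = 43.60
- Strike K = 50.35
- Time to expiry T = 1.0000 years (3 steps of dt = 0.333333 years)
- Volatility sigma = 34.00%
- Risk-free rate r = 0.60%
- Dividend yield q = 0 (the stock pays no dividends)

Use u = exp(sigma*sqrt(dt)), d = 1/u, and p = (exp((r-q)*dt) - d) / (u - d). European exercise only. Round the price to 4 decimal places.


Answer: Price = V(0,0) = 3.5754

Derivation:
dt = T/N = 0.333333
u = exp(sigma*sqrt(dt)) = 1.216891; d = 1/u = 0.821766
p = (exp((r-q)*dt) - d) / (u - d) = 0.456149
Discount per step: exp(-r*dt) = 0.998002
Stock lattice S(k, i) with i counting down-moves:
  k=0: S(0,0) = 43.6000
  k=1: S(1,0) = 53.0564; S(1,1) = 35.8290
  k=2: S(2,0) = 64.5639; S(2,1) = 43.6000; S(2,2) = 29.4431
  k=3: S(3,0) = 78.5672; S(3,1) = 53.0564; S(3,2) = 35.8290; S(3,3) = 24.1953
Terminal payoffs V(N, i) = max(S_T - K, 0):
  V(3,0) = 28.217209; V(3,1) = 2.706439; V(3,2) = 0.000000; V(3,3) = 0.000000
Backward induction: V(k, i) = exp(-r*dt) * [p * V(k+1, i) + (1-p) * V(k+1, i+1)].
  V(2,0) = exp(-r*dt) * [p*28.217209 + (1-p)*2.706439] = 14.314493
  V(2,1) = exp(-r*dt) * [p*2.706439 + (1-p)*0.000000] = 1.232073
  V(2,2) = exp(-r*dt) * [p*0.000000 + (1-p)*0.000000] = 0.000000
  V(1,0) = exp(-r*dt) * [p*14.314493 + (1-p)*1.232073] = 7.185221
  V(1,1) = exp(-r*dt) * [p*1.232073 + (1-p)*0.000000] = 0.560886
  V(0,0) = exp(-r*dt) * [p*7.185221 + (1-p)*0.560886] = 3.575411


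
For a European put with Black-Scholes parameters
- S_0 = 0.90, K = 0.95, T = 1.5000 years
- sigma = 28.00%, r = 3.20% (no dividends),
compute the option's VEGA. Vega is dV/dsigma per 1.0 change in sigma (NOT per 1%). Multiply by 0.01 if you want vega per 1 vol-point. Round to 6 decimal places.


d1 = 0.1537719055; d2 = -0.1891566585
phi(d1) = 0.3942533986; exp(-qT) = 1.0000000000; exp(-rT) = 0.9531337871
Vega = S * exp(-qT) * phi(d1) * sqrt(T) = 0.9000 * 1.0000000000 * 0.3942533986 * 1.2247448714 = 0.434574

Answer: Vega = 0.434574
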